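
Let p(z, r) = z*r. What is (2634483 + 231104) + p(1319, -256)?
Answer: 2527923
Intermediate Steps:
p(z, r) = r*z
(2634483 + 231104) + p(1319, -256) = (2634483 + 231104) - 256*1319 = 2865587 - 337664 = 2527923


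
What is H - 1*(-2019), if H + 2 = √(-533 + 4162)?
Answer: 2017 + √3629 ≈ 2077.2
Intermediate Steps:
H = -2 + √3629 (H = -2 + √(-533 + 4162) = -2 + √3629 ≈ 58.241)
H - 1*(-2019) = (-2 + √3629) - 1*(-2019) = (-2 + √3629) + 2019 = 2017 + √3629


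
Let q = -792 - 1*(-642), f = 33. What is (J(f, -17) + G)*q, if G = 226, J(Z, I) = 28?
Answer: -38100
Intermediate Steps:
q = -150 (q = -792 + 642 = -150)
(J(f, -17) + G)*q = (28 + 226)*(-150) = 254*(-150) = -38100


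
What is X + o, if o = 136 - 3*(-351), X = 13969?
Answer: 15158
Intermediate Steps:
o = 1189 (o = 136 + 1053 = 1189)
X + o = 13969 + 1189 = 15158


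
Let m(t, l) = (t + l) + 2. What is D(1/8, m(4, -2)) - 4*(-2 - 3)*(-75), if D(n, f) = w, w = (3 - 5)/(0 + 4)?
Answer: -3001/2 ≈ -1500.5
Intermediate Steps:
w = -½ (w = -2/4 = -2*¼ = -½ ≈ -0.50000)
m(t, l) = 2 + l + t (m(t, l) = (l + t) + 2 = 2 + l + t)
D(n, f) = -½
D(1/8, m(4, -2)) - 4*(-2 - 3)*(-75) = -½ - 4*(-2 - 3)*(-75) = -½ - 4*(-5)*(-75) = -½ + 20*(-75) = -½ - 1500 = -3001/2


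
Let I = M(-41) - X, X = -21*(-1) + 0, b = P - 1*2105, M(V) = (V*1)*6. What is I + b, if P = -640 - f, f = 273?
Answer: -3285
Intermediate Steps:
M(V) = 6*V (M(V) = V*6 = 6*V)
P = -913 (P = -640 - 1*273 = -640 - 273 = -913)
b = -3018 (b = -913 - 1*2105 = -913 - 2105 = -3018)
X = 21 (X = 21 + 0 = 21)
I = -267 (I = 6*(-41) - 1*21 = -246 - 21 = -267)
I + b = -267 - 3018 = -3285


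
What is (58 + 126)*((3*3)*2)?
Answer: 3312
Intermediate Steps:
(58 + 126)*((3*3)*2) = 184*(9*2) = 184*18 = 3312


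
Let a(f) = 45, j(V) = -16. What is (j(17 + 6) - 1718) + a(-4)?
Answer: -1689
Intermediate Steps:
(j(17 + 6) - 1718) + a(-4) = (-16 - 1718) + 45 = -1734 + 45 = -1689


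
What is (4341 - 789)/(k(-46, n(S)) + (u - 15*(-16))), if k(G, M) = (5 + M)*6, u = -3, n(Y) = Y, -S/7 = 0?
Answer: 1184/89 ≈ 13.303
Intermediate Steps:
S = 0 (S = -7*0 = 0)
k(G, M) = 30 + 6*M
(4341 - 789)/(k(-46, n(S)) + (u - 15*(-16))) = (4341 - 789)/((30 + 6*0) + (-3 - 15*(-16))) = 3552/((30 + 0) + (-3 + 240)) = 3552/(30 + 237) = 3552/267 = 3552*(1/267) = 1184/89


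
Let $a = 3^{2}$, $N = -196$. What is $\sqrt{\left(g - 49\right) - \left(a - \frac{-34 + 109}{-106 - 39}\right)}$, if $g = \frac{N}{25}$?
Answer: $\frac{i \sqrt{1395161}}{145} \approx 8.146 i$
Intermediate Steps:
$a = 9$
$g = - \frac{196}{25} \approx -7.84$
$\sqrt{\left(g - 49\right) - \left(a - \frac{-34 + 109}{-106 - 39}\right)} = \sqrt{\left(- \frac{196}{25} - 49\right) - \left(9 - \frac{-34 + 109}{-106 - 39}\right)} = \sqrt{\left(- \frac{196}{25} - 49\right) - \left(9 - \frac{75}{-145}\right)} = \sqrt{- \frac{1421}{25} + \left(75 \left(- \frac{1}{145}\right) - 9\right)} = \sqrt{- \frac{1421}{25} - \frac{276}{29}} = \sqrt{- \frac{48109}{725}} = \frac{i \sqrt{1395161}}{145}$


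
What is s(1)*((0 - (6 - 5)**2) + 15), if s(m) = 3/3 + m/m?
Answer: 28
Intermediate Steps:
s(m) = 2 (s(m) = 3*(1/3) + 1 = 1 + 1 = 2)
s(1)*((0 - (6 - 5)**2) + 15) = 2*((0 - (6 - 5)**2) + 15) = 2*((0 - 1*1**2) + 15) = 2*((0 - 1*1) + 15) = 2*((0 - 1) + 15) = 2*(-1 + 15) = 2*14 = 28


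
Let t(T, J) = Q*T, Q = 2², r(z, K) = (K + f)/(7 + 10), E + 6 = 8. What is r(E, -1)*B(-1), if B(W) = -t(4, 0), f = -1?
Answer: 32/17 ≈ 1.8824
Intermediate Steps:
E = 2 (E = -6 + 8 = 2)
r(z, K) = -1/17 + K/17 (r(z, K) = (K - 1)/(7 + 10) = (-1 + K)/17 = (-1 + K)*(1/17) = -1/17 + K/17)
Q = 4
t(T, J) = 4*T
B(W) = -16 (B(W) = -4*4 = -1*16 = -16)
r(E, -1)*B(-1) = (-1/17 + (1/17)*(-1))*(-16) = (-1/17 - 1/17)*(-16) = -2/17*(-16) = 32/17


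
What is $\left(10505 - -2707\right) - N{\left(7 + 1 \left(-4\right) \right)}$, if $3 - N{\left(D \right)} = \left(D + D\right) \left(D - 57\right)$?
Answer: $12885$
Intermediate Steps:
$N{\left(D \right)} = 3 - 2 D \left(-57 + D\right)$ ($N{\left(D \right)} = 3 - \left(D + D\right) \left(D - 57\right) = 3 - 2 D \left(-57 + D\right)$)
$\left(10505 - -2707\right) - N{\left(7 + 1 \left(-4\right) \right)} = \left(10505 - -2707\right) - \left(3 - 2 \left(7 + 1 \left(-4\right)\right)^{2} + 114 \left(7 + 1 \left(-4\right)\right)\right) = \left(10505 + 2707\right) - \left(3 - 2 \left(7 - 4\right)^{2} + 114 \left(7 - 4\right)\right) = 13212 - \left(3 - 2 \cdot 3^{2} + 114 \cdot 3\right) = 13212 - \left(3 - 18 + 342\right) = 13212 - 327 = 12885$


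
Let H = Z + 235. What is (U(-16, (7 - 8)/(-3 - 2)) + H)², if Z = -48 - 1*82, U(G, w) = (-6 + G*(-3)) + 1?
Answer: 21904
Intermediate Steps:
U(G, w) = -5 - 3*G (U(G, w) = (-6 - 3*G) + 1 = -5 - 3*G)
Z = -130 (Z = -48 - 82 = -130)
H = 105 (H = -130 + 235 = 105)
(U(-16, (7 - 8)/(-3 - 2)) + H)² = ((-5 - 3*(-16)) + 105)² = ((-5 + 48) + 105)² = (43 + 105)² = 148² = 21904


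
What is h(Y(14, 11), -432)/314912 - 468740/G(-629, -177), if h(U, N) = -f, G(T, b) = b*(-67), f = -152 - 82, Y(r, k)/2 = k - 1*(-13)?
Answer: -5677272149/143636208 ≈ -39.525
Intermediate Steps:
Y(r, k) = 26 + 2*k (Y(r, k) = 2*(k - 1*(-13)) = 2*(k + 13) = 2*(13 + k) = 26 + 2*k)
f = -234
G(T, b) = -67*b
h(U, N) = 234 (h(U, N) = -1*(-234) = 234)
h(Y(14, 11), -432)/314912 - 468740/G(-629, -177) = 234/314912 - 468740/((-67*(-177))) = 234*(1/314912) - 468740/11859 = 9/12112 - 468740*1/11859 = 9/12112 - 468740/11859 = -5677272149/143636208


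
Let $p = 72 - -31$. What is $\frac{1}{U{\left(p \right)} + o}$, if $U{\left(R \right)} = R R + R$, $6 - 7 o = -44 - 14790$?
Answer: $\frac{1}{12832} \approx 7.793 \cdot 10^{-5}$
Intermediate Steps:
$o = 2120$ ($o = \frac{6}{7} - \frac{-44 - 14790}{7} = \frac{6}{7} - - \frac{14834}{7} = \frac{6}{7} + \frac{14834}{7} = 2120$)
$p = 103$ ($p = 72 + 31 = 103$)
$U{\left(R \right)} = R + R^{2}$ ($U{\left(R \right)} = R^{2} + R = R + R^{2}$)
$\frac{1}{U{\left(p \right)} + o} = \frac{1}{103 \left(1 + 103\right) + 2120} = \frac{1}{103 \cdot 104 + 2120} = \frac{1}{10712 + 2120} = \frac{1}{12832}$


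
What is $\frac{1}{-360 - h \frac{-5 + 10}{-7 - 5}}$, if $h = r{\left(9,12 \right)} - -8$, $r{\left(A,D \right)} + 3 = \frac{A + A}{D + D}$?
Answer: $- \frac{48}{17165} \approx -0.0027964$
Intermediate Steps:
$r{\left(A,D \right)} = -3 + \frac{A}{D}$ ($r{\left(A,D \right)} = -3 + \frac{A + A}{D + D} = -3 + \frac{2 A}{2 D} = -3 + 2 A \frac{1}{2 D} = -3 + \frac{A}{D}$)
$h = \frac{23}{4}$ ($h = \left(-3 + \frac{9}{12}\right) - -8 = \left(-3 + 9 \cdot \frac{1}{12}\right) + 8 = \left(-3 + \frac{3}{4}\right) + 8 = - \frac{9}{4} + 8 = \frac{23}{4} \approx 5.75$)
$\frac{1}{-360 - h \frac{-5 + 10}{-7 - 5}} = \frac{1}{-360 - \frac{23 \frac{-5 + 10}{-7 - 5}}{4}} = \frac{1}{-360 - \frac{23 \frac{5}{-12}}{4}} = \frac{1}{-360 - \frac{23 \cdot 5 \left(- \frac{1}{12}\right)}{4}} = \frac{1}{-360 - \frac{23}{4} \left(- \frac{5}{12}\right)} = \frac{1}{-360 - - \frac{115}{48}} = \frac{1}{-360 + \frac{115}{48}} = \frac{1}{- \frac{17165}{48}} = - \frac{48}{17165}$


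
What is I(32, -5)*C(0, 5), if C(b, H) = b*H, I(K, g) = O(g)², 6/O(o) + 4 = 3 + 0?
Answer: 0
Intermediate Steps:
O(o) = -6 (O(o) = 6/(-4 + (3 + 0)) = 6/(-4 + 3) = 6/(-1) = 6*(-1) = -6)
I(K, g) = 36 (I(K, g) = (-6)² = 36)
C(b, H) = H*b
I(32, -5)*C(0, 5) = 36*(5*0) = 36*0 = 0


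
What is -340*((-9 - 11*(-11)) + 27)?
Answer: -47260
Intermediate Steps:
-340*((-9 - 11*(-11)) + 27) = -340*((-9 + 121) + 27) = -340*(112 + 27) = -340*139 = -47260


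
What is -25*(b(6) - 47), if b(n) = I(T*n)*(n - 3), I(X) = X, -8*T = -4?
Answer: 950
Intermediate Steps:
T = ½ (T = -⅛*(-4) = ½ ≈ 0.50000)
b(n) = n*(-3 + n)/2 (b(n) = (n/2)*(n - 3) = (n/2)*(-3 + n) = n*(-3 + n)/2)
-25*(b(6) - 47) = -25*((½)*6*(-3 + 6) - 47) = -25*((½)*6*3 - 47) = -25*(9 - 47) = -25*(-38) = 950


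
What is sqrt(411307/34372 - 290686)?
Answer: I*sqrt(508006357845)/1322 ≈ 539.14*I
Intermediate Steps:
sqrt(411307/34372 - 290686) = sqrt(411307*(1/34372) - 290686) = sqrt(31639/2644 - 290686) = sqrt(-768542145/2644) = I*sqrt(508006357845)/1322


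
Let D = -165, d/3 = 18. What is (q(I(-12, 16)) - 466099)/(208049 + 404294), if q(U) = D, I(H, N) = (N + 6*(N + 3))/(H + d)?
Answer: -466264/612343 ≈ -0.76144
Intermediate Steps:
d = 54 (d = 3*18 = 54)
I(H, N) = (18 + 7*N)/(54 + H) (I(H, N) = (N + 6*(N + 3))/(H + 54) = (N + 6*(3 + N))/(54 + H) = (N + (18 + 6*N))/(54 + H) = (18 + 7*N)/(54 + H))
q(U) = -165
(q(I(-12, 16)) - 466099)/(208049 + 404294) = (-165 - 466099)/(208049 + 404294) = -466264/612343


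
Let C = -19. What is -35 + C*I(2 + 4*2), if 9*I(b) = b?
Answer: -505/9 ≈ -56.111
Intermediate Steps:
I(b) = b/9
-35 + C*I(2 + 4*2) = -35 - 19*(2 + 4*2)/9 = -35 - 19*(2 + 8)/9 = -35 - 19*10/9 = -35 - 190/9 = -505/9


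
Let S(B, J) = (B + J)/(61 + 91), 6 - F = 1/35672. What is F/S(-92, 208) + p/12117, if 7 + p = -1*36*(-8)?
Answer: 7060029211/895349364 ≈ 7.8852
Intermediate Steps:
F = 214031/35672 (F = 6 - 1/35672 = 214031/35672 ≈ 6.0000)
S(B, J) = B/152 + J/152 (S(B, J) = (B + J)/152 = (B + J)*(1/152) = B/152 + J/152)
p = 281 (p = -7 - 1*36*(-8) = -7 - 36*(-8) = -7 + 288 = 281)
F/S(-92, 208) + p/12117 = 214031/(35672*((1/152)*(-92) + (1/152)*208)) + 281/12117 = 214031/(35672*(-23/38 + 26/19)) + 281*(1/12117) = 214031/(35672*(29/38)) + 281/12117 = (214031/35672)*(38/29) + 281/12117 = 4066589/517244 + 281/12117 = 7060029211/895349364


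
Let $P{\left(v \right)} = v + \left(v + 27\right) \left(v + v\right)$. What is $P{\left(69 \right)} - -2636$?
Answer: $15953$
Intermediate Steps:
$P{\left(v \right)} = v + 2 v \left(27 + v\right)$ ($P{\left(v \right)} = v + \left(27 + v\right) 2 v = v + 2 v \left(27 + v\right)$)
$P{\left(69 \right)} - -2636 = 69 \left(55 + 2 \cdot 69\right) - -2636 = 69 \left(55 + 138\right) + 2636 = 69 \cdot 193 + 2636 = 13317 + 2636 = 15953$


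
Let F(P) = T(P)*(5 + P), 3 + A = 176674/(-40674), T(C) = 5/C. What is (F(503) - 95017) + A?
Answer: -972000912751/10229511 ≈ -95019.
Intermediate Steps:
A = -149348/20337 (A = -3 + 176674/(-40674) = -3 + 176674*(-1/40674) = -3 - 88337/20337 = -149348/20337 ≈ -7.3437)
F(P) = 5*(5 + P)/P (F(P) = (5/P)*(5 + P) = 5*(5 + P)/P)
(F(503) - 95017) + A = ((5 + 25/503) - 95017) - 149348/20337 = (2540/503 - 95017) - 149348/20337 = -47791011/503 - 149348/20337 = -972000912751/10229511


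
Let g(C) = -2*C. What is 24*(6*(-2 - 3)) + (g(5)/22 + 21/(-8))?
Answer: -63631/88 ≈ -723.08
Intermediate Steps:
24*(6*(-2 - 3)) + (g(5)/22 + 21/(-8)) = 24*(6*(-2 - 3)) + (-2*5/22 + 21/(-8)) = 24*(6*(-5)) + (-10*1/22 + 21*(-⅛)) = 24*(-30) + (-5/11 - 21/8) = -720 - 271/88 = -63631/88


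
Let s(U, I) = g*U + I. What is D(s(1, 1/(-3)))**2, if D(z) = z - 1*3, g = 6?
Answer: 64/9 ≈ 7.1111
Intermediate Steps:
s(U, I) = I + 6*U (s(U, I) = 6*U + I = I + 6*U)
D(z) = -3 + z (D(z) = z - 3 = -3 + z)
D(s(1, 1/(-3)))**2 = (-3 + (1/(-3) + 6*1))**2 = (-3 + (-1/3 + 6))**2 = (-3 + 17/3)**2 = (8/3)**2 = 64/9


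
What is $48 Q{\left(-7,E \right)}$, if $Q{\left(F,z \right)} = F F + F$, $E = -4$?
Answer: $2016$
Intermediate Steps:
$Q{\left(F,z \right)} = F + F^{2}$ ($Q{\left(F,z \right)} = F^{2} + F = F + F^{2}$)
$48 Q{\left(-7,E \right)} = 48 \left(- 7 \left(1 - 7\right)\right) = 48 \left(\left(-7\right) \left(-6\right)\right) = 48 \cdot 42 = 2016$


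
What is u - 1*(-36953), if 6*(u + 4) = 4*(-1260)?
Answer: 36109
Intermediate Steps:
u = -844 (u = -4 + (4*(-1260))/6 = -4 + (1/6)*(-5040) = -4 - 840 = -844)
u - 1*(-36953) = -844 - 1*(-36953) = -844 + 36953 = 36109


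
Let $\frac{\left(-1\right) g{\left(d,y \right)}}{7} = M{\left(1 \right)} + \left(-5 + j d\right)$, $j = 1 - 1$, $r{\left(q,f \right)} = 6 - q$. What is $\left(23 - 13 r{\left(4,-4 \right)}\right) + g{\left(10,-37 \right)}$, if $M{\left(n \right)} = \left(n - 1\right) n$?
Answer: $32$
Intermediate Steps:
$j = 0$ ($j = 1 - 1 = 0$)
$M{\left(n \right)} = n \left(-1 + n\right)$ ($M{\left(n \right)} = \left(-1 + n\right) n = n \left(-1 + n\right)$)
$g{\left(d,y \right)} = 35$ ($g{\left(d,y \right)} = - 7 \left(1 \left(-1 + 1\right) - \left(5 + 0 d\right)\right) = - 7 \left(1 \cdot 0 + \left(-5 + 0\right)\right) = - 7 \left(0 - 5\right) = \left(-7\right) \left(-5\right) = 35$)
$\left(23 - 13 r{\left(4,-4 \right)}\right) + g{\left(10,-37 \right)} = \left(23 - 13 \left(6 - 4\right)\right) + 35 = \left(23 - 26\right) + 35 = -3 + 35 = 32$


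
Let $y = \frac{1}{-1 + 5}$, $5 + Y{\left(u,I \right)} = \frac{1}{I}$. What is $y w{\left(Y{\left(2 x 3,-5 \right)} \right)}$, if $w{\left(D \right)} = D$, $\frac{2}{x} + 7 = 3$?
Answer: $- \frac{13}{10} \approx -1.3$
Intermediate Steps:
$x = - \frac{1}{2}$ ($x = \frac{2}{-7 + 3} = \frac{2}{-4} = 2 \left(- \frac{1}{4}\right) = - \frac{1}{2} \approx -0.5$)
$Y{\left(u,I \right)} = -5 + \frac{1}{I}$
$y = \frac{1}{4} \approx 0.25$
$y w{\left(Y{\left(2 x 3,-5 \right)} \right)} = \frac{-5 + \frac{1}{-5}}{4} = \frac{-5 - \frac{1}{5}}{4} = \frac{1}{4} \left(- \frac{26}{5}\right) = - \frac{13}{10}$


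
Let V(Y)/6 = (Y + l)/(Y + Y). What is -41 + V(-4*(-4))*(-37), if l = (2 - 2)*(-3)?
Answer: -152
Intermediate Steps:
l = 0 (l = 0*(-3) = 0)
V(Y) = 3 (V(Y) = 6*((Y + 0)/(Y + Y)) = 6*(Y/((2*Y))) = 6*(Y*(1/(2*Y))) = 6*(½) = 3)
-41 + V(-4*(-4))*(-37) = -41 + 3*(-37) = -41 - 111 = -152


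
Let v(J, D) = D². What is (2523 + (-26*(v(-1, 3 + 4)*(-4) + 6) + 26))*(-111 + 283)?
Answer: 1288108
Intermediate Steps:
(2523 + (-26*(v(-1, 3 + 4)*(-4) + 6) + 26))*(-111 + 283) = (2523 + (-26*((3 + 4)²*(-4) + 6) + 26))*(-111 + 283) = (2523 + (-26*(7²*(-4) + 6) + 26))*172 = (2523 + (-26*(49*(-4) + 6) + 26))*172 = (2523 + (-26*(-196 + 6) + 26))*172 = (2523 + (-26*(-190) + 26))*172 = (2523 + (4940 + 26))*172 = (2523 + 4966)*172 = 7489*172 = 1288108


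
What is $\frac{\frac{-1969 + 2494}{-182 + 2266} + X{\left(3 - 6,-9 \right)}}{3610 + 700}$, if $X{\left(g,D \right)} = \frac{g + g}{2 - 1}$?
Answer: $- \frac{11979}{8982040} \approx -0.0013337$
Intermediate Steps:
$X{\left(g,D \right)} = 2 g$ ($X{\left(g,D \right)} = \frac{2 g}{1} = 2 g 1 = 2 g$)
$\frac{\frac{-1969 + 2494}{-182 + 2266} + X{\left(3 - 6,-9 \right)}}{3610 + 700} = \frac{\frac{-1969 + 2494}{-182 + 2266} + 2 \left(3 - 6\right)}{3610 + 700} = \frac{\frac{525}{2084} + 2 \left(3 - 6\right)}{4310} = \left(525 \cdot \frac{1}{2084} + 2 \left(-3\right)\right) \frac{1}{4310} = \left(\frac{525}{2084} - 6\right) \frac{1}{4310} = \left(- \frac{11979}{2084}\right) \frac{1}{4310} = - \frac{11979}{8982040}$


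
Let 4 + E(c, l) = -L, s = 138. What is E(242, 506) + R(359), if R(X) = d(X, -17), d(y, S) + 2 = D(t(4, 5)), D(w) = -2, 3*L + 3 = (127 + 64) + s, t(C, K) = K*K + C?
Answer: -350/3 ≈ -116.67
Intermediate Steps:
t(C, K) = C + K**2 (t(C, K) = K**2 + C = C + K**2)
L = 326/3 (L = -1 + ((127 + 64) + 138)/3 = -1 + (191 + 138)/3 = -1 + (1/3)*329 = -1 + 329/3 = 326/3 ≈ 108.67)
d(y, S) = -4 (d(y, S) = -2 - 2 = -4)
R(X) = -4
E(c, l) = -338/3 (E(c, l) = -4 - 1*326/3 = -4 - 326/3 = -338/3)
E(242, 506) + R(359) = -338/3 - 4 = -350/3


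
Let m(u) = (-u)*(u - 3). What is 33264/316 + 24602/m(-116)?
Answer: 56425253/545258 ≈ 103.48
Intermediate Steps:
m(u) = -u*(-3 + u) (m(u) = (-u)*(-3 + u) = -u*(-3 + u))
33264/316 + 24602/m(-116) = 33264/316 + 24602/((-116*(3 - 1*(-116)))) = 33264*(1/316) + 24602/((-116*(3 + 116))) = 8316/79 + 24602/((-116*119)) = 8316/79 + 24602/(-13804) = 8316/79 + 24602*(-1/13804) = 8316/79 - 12301/6902 = 56425253/545258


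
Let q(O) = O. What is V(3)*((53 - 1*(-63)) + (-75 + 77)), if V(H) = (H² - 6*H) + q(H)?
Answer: -708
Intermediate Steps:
V(H) = H² - 5*H (V(H) = (H² - 6*H) + H = H² - 5*H)
V(3)*((53 - 1*(-63)) + (-75 + 77)) = (3*(-5 + 3))*((53 - 1*(-63)) + (-75 + 77)) = (3*(-2))*((53 + 63) + 2) = -6*(116 + 2) = -6*118 = -708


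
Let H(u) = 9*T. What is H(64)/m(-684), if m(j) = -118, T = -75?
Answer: 675/118 ≈ 5.7203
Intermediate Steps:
H(u) = -675 (H(u) = 9*(-75) = -675)
H(64)/m(-684) = -675/(-118) = -675*(-1/118) = 675/118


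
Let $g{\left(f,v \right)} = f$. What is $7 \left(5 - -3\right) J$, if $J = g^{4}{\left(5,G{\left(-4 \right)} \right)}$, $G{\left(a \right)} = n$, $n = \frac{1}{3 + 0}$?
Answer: $35000$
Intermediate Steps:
$n = \frac{1}{3} \approx 0.33333$
$G{\left(a \right)} = \frac{1}{3}$
$J = 625$ ($J = 5^{4} = 625$)
$7 \left(5 - -3\right) J = 7 \left(5 - -3\right) 625 = 7 \left(5 + 3\right) 625 = 7 \cdot 8 \cdot 625 = 56 \cdot 625 = 35000$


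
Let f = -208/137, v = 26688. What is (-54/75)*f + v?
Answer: 91410144/3425 ≈ 26689.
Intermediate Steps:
f = -208/137 (f = -208*1/137 = -208/137 ≈ -1.5182)
(-54/75)*f + v = -54/75*(-208/137) + 26688 = -54*1/75*(-208/137) + 26688 = -18/25*(-208/137) + 26688 = 3744/3425 + 26688 = 91410144/3425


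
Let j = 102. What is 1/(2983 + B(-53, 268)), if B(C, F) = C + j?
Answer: 1/3032 ≈ 0.00032982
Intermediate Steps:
B(C, F) = 102 + C (B(C, F) = C + 102 = 102 + C)
1/(2983 + B(-53, 268)) = 1/(2983 + (102 - 53)) = 1/(2983 + 49) = 1/3032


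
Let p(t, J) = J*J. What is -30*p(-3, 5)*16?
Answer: -12000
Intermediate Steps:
p(t, J) = J²
-30*p(-3, 5)*16 = -30*5²*16 = -30*25*16 = -750*16 = -12000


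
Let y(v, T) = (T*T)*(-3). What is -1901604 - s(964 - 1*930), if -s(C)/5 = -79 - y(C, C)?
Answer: -1884659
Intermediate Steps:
y(v, T) = -3*T**2 (y(v, T) = T**2*(-3) = -3*T**2)
s(C) = 395 - 15*C**2 (s(C) = -5*(-79 - (-3)*C**2) = -5*(-79 + 3*C**2) = 395 - 15*C**2)
-1901604 - s(964 - 1*930) = -1901604 - (395 - 15*(964 - 1*930)**2) = -1901604 - (395 - 15*(964 - 930)**2) = -1901604 - (395 - 15*34**2) = -1901604 - (395 - 15*1156) = -1901604 - (395 - 17340) = -1901604 - 1*(-16945) = -1901604 + 16945 = -1884659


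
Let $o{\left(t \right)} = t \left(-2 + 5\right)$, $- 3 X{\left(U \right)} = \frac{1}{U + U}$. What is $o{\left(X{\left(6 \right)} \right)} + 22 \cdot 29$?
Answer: $\frac{7655}{12} \approx 637.92$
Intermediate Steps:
$X{\left(U \right)} = - \frac{1}{6 U}$ ($X{\left(U \right)} = - \frac{1}{3 \left(U + U\right)} = - \frac{1}{3 \cdot 2 U} = - \frac{\frac{1}{2} \frac{1}{U}}{3} = - \frac{1}{6 U}$)
$o{\left(t \right)} = 3 t$ ($o{\left(t \right)} = t 3 = 3 t$)
$o{\left(X{\left(6 \right)} \right)} + 22 \cdot 29 = 3 \left(- \frac{1}{6 \cdot 6}\right) + 22 \cdot 29 = 3 \left(\left(- \frac{1}{6}\right) \frac{1}{6}\right) + 638 = 3 \left(- \frac{1}{36}\right) + 638 = - \frac{1}{12} + 638 = \frac{7655}{12}$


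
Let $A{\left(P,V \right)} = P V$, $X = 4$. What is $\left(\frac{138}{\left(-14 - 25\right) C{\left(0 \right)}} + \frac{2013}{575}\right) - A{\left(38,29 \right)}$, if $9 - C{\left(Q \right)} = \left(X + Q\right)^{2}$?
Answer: $- \frac{57452517}{52325} \approx -1098.0$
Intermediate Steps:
$C{\left(Q \right)} = 9 - \left(4 + Q\right)^{2}$
$\left(\frac{138}{\left(-14 - 25\right) C{\left(0 \right)}} + \frac{2013}{575}\right) - A{\left(38,29 \right)} = \left(\frac{138}{\left(-14 - 25\right) \left(9 - \left(4 + 0\right)^{2}\right)} + \frac{2013}{575}\right) - 38 \cdot 29 = \left(\frac{138}{\left(-39\right) \left(9 - 4^{2}\right)} + 2013 \cdot \frac{1}{575}\right) - 1102 = \left(\frac{138}{\left(-39\right) \left(9 - 16\right)} + \frac{2013}{575}\right) - 1102 = \left(\frac{138}{\left(-39\right) \left(-7\right)} + \frac{2013}{575}\right) - 1102 = \left(\frac{138}{273} + \frac{2013}{575}\right) - 1102 = \left(138 \cdot \frac{1}{273} + \frac{2013}{575}\right) - 1102 = \left(\frac{46}{91} + \frac{2013}{575}\right) - 1102 = \frac{209633}{52325} - 1102 = - \frac{57452517}{52325}$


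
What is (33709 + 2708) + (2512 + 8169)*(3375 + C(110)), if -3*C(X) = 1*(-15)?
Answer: 36138197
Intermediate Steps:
C(X) = 5 (C(X) = -(-15)/3 = -⅓*(-15) = 5)
(33709 + 2708) + (2512 + 8169)*(3375 + C(110)) = (33709 + 2708) + (2512 + 8169)*(3375 + 5) = 36417 + 10681*3380 = 36417 + 36101780 = 36138197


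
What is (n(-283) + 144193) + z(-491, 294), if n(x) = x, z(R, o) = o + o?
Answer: 144498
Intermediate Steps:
z(R, o) = 2*o
(n(-283) + 144193) + z(-491, 294) = (-283 + 144193) + 2*294 = 143910 + 588 = 144498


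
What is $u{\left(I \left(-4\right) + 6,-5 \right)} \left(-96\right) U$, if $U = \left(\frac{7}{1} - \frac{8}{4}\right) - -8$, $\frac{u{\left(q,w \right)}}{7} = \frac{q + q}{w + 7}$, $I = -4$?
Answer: $-192192$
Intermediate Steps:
$u{\left(q,w \right)} = \frac{14 q}{7 + w}$ ($u{\left(q,w \right)} = 7 \frac{q + q}{w + 7} = 7 \frac{2 q}{7 + w} = \frac{14 q}{7 + w}$)
$U = 13$ ($U = \left(7 \cdot 1 - 2\right) + 8 = \left(7 - 2\right) + 8 = 5 + 8 = 13$)
$u{\left(I \left(-4\right) + 6,-5 \right)} \left(-96\right) U = \frac{14 \left(\left(-4\right) \left(-4\right) + 6\right)}{7 - 5} \left(-96\right) 13 = \frac{14 \left(16 + 6\right)}{2} \left(-96\right) 13 = 14 \cdot 22 \cdot \frac{1}{2} \left(-96\right) 13 = 154 \left(-96\right) 13 = \left(-14784\right) 13 = -192192$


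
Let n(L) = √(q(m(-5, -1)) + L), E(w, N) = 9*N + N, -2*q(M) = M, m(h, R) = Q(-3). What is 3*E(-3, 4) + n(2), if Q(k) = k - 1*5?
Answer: 120 + √6 ≈ 122.45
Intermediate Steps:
Q(k) = -5 + k (Q(k) = k - 5 = -5 + k)
m(h, R) = -8 (m(h, R) = -5 - 3 = -8)
q(M) = -M/2
E(w, N) = 10*N
n(L) = √(4 + L) (n(L) = √(-½*(-8) + L) = √(4 + L))
3*E(-3, 4) + n(2) = 3*(10*4) + √(4 + 2) = 3*40 + √6 = 120 + √6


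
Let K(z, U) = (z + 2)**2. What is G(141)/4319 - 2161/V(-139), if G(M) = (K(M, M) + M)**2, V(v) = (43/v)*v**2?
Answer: 2533947127059/25814663 ≈ 98159.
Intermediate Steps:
K(z, U) = (2 + z)**2
V(v) = 43*v
G(M) = (M + (2 + M)**2)**2 (G(M) = ((2 + M)**2 + M)**2 = (M + (2 + M)**2)**2)
G(141)/4319 - 2161/V(-139) = (141 + (2 + 141)**2)**2/4319 - 2161/(43*(-139)) = (141 + 143**2)**2*(1/4319) - 2161/(-5977) = (141 + 20449)**2*(1/4319) - 2161*(-1/5977) = 20590**2*(1/4319) + 2161/5977 = 423948100*(1/4319) + 2161/5977 = 423948100/4319 + 2161/5977 = 2533947127059/25814663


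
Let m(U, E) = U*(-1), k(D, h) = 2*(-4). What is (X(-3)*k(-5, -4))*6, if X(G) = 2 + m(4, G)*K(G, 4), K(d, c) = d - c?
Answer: -1440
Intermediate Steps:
k(D, h) = -8
m(U, E) = -U
X(G) = 18 - 4*G (X(G) = 2 + (-1*4)*(G - 1*4) = 2 - 4*(G - 4) = 2 - 4*(-4 + G) = 2 + (16 - 4*G) = 18 - 4*G)
(X(-3)*k(-5, -4))*6 = ((18 - 4*(-3))*(-8))*6 = ((18 + 12)*(-8))*6 = (30*(-8))*6 = -240*6 = -1440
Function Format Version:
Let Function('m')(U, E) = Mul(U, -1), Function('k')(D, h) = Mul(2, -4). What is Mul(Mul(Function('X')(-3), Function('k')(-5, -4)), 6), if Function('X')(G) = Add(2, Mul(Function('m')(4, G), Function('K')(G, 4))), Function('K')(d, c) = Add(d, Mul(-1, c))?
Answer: -1440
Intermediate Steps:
Function('k')(D, h) = -8
Function('m')(U, E) = Mul(-1, U)
Function('X')(G) = Add(18, Mul(-4, G)) (Function('X')(G) = Add(2, Mul(Mul(-1, 4), Add(G, Mul(-1, 4)))) = Add(2, Mul(-4, Add(G, -4))) = Add(2, Mul(-4, Add(-4, G))) = Add(2, Add(16, Mul(-4, G))) = Add(18, Mul(-4, G)))
Mul(Mul(Function('X')(-3), Function('k')(-5, -4)), 6) = Mul(Mul(Add(18, Mul(-4, -3)), -8), 6) = Mul(Mul(Add(18, 12), -8), 6) = Mul(Mul(30, -8), 6) = Mul(-240, 6) = -1440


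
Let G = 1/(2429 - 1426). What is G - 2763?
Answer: -2771288/1003 ≈ -2763.0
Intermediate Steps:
G = 1/1003 ≈ 0.00099701
G - 2763 = 1/1003 - 2763 = -2771288/1003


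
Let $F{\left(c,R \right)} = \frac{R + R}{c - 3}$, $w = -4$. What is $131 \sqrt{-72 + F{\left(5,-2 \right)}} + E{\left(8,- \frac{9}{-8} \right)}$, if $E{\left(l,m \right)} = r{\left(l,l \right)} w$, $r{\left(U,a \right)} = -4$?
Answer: $16 + 131 i \sqrt{74} \approx 16.0 + 1126.9 i$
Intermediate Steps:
$F{\left(c,R \right)} = \frac{2 R}{-3 + c}$
$E{\left(l,m \right)} = 16$ ($E{\left(l,m \right)} = \left(-4\right) \left(-4\right) = 16$)
$131 \sqrt{-72 + F{\left(5,-2 \right)}} + E{\left(8,- \frac{9}{-8} \right)} = 131 \sqrt{-72 + 2 \left(-2\right) \frac{1}{-3 + 5}} + 16 = 131 \sqrt{-72 + 2 \left(-2\right) \frac{1}{2}} + 16 = 131 \sqrt{-72 - 2} + 16 = 131 \sqrt{-74} + 16 = 131 i \sqrt{74} + 16 = 16 + 131 i \sqrt{74}$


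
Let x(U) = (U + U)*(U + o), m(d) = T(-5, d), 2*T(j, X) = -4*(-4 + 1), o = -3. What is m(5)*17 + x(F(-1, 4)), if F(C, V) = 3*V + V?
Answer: 518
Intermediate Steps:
T(j, X) = 6 (T(j, X) = (-4*(-4 + 1))/2 = (-4*(-3))/2 = (1/2)*12 = 6)
m(d) = 6
F(C, V) = 4*V
x(U) = 2*U*(-3 + U) (x(U) = (U + U)*(U - 3) = (2*U)*(-3 + U) = 2*U*(-3 + U))
m(5)*17 + x(F(-1, 4)) = 6*17 + 2*(4*4)*(-3 + 4*4) = 102 + 2*16*(-3 + 16) = 102 + 2*16*13 = 102 + 416 = 518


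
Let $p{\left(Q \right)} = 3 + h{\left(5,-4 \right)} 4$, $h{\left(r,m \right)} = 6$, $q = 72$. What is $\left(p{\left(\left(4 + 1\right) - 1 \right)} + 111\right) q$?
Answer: $9936$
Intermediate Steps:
$p{\left(Q \right)} = 27$ ($p{\left(Q \right)} = 3 + 6 \cdot 4 = 3 + 24 = 27$)
$\left(p{\left(\left(4 + 1\right) - 1 \right)} + 111\right) q = \left(27 + 111\right) 72 = 138 \cdot 72 = 9936$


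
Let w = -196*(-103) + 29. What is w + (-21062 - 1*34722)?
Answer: -35567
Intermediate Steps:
w = 20217 (w = 20188 + 29 = 20217)
w + (-21062 - 1*34722) = 20217 + (-21062 - 1*34722) = 20217 + (-21062 - 34722) = 20217 - 55784 = -35567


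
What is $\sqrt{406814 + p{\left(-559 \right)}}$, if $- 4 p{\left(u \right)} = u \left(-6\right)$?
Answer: $\frac{\sqrt{1623902}}{2} \approx 637.16$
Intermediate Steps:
$p{\left(u \right)} = \frac{3 u}{2}$ ($p{\left(u \right)} = - \frac{u \left(-6\right)}{4} = - \frac{\left(-6\right) u}{4} = \frac{3 u}{2}$)
$\sqrt{406814 + p{\left(-559 \right)}} = \sqrt{406814 + \frac{3}{2} \left(-559\right)} = \sqrt{406814 - \frac{1677}{2}} = \sqrt{\frac{811951}{2}} = \frac{\sqrt{1623902}}{2}$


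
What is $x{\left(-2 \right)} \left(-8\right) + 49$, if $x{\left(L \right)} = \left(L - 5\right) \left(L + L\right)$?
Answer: $-175$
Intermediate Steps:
$x{\left(L \right)} = 2 L \left(-5 + L\right)$ ($x{\left(L \right)} = \left(-5 + L\right) 2 L = 2 L \left(-5 + L\right)$)
$x{\left(-2 \right)} \left(-8\right) + 49 = 2 \left(-2\right) \left(-5 - 2\right) \left(-8\right) + 49 = 2 \left(-2\right) \left(-7\right) \left(-8\right) + 49 = 28 \left(-8\right) + 49 = -224 + 49 = -175$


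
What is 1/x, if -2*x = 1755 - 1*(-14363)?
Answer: -1/8059 ≈ -0.00012408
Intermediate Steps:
x = -8059 (x = -(1755 - 1*(-14363))/2 = -(1755 + 14363)/2 = -½*16118 = -8059)
1/x = 1/(-8059) = -1/8059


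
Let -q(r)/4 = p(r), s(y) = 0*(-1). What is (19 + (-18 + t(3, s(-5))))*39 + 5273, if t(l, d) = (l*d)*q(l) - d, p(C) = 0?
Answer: 5312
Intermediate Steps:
s(y) = 0
q(r) = 0 (q(r) = -4*0 = 0)
t(l, d) = -d (t(l, d) = (l*d)*0 - d = (d*l)*0 - d = 0 - d = -d)
(19 + (-18 + t(3, s(-5))))*39 + 5273 = (19 + (-18 - 1*0))*39 + 5273 = (19 + (-18 + 0))*39 + 5273 = (19 - 18)*39 + 5273 = 1*39 + 5273 = 39 + 5273 = 5312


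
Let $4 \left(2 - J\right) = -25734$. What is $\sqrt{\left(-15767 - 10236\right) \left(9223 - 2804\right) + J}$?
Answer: $\frac{i \sqrt{667627286}}{2} \approx 12919.0 i$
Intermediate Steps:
$J = \frac{12871}{2}$ ($J = 2 - - \frac{12867}{2} = 2 + \frac{12867}{2} = \frac{12871}{2} \approx 6435.5$)
$\sqrt{\left(-15767 - 10236\right) \left(9223 - 2804\right) + J} = \sqrt{\left(-15767 - 10236\right) \left(9223 - 2804\right) + \frac{12871}{2}} = \sqrt{\left(-26003\right) 6419 + \frac{12871}{2}} = \sqrt{-166913257 + \frac{12871}{2}} = \sqrt{- \frac{333813643}{2}} = \frac{i \sqrt{667627286}}{2}$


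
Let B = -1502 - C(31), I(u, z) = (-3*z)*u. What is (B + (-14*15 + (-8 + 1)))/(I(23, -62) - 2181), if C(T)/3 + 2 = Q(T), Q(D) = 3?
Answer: -574/699 ≈ -0.82117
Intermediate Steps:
C(T) = 3 (C(T) = -6 + 3*3 = -6 + 9 = 3)
I(u, z) = -3*u*z
B = -1505 (B = -1502 - 1*3 = -1502 - 3 = -1505)
(B + (-14*15 + (-8 + 1)))/(I(23, -62) - 2181) = (-1505 + (-14*15 + (-8 + 1)))/(-3*23*(-62) - 2181) = (-1505 + (-210 - 7))/(4278 - 2181) = (-1505 - 217)/2097 = -1722*1/2097 = -574/699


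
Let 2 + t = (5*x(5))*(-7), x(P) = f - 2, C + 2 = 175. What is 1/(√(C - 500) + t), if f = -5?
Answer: -I/(√327 - 243*I) ≈ 0.0040926 - 0.00030455*I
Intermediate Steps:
C = 173 (C = -2 + 175 = 173)
x(P) = -7 (x(P) = -5 - 2 = -7)
t = 243 (t = -2 + (5*(-7))*(-7) = -2 - 35*(-7) = -2 + 245 = 243)
1/(√(C - 500) + t) = 1/(√(173 - 500) + 243) = 1/(√(-327) + 243) = 1/(I*√327 + 243) = 1/(243 + I*√327)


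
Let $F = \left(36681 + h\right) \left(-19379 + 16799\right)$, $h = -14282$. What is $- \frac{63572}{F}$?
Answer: $\frac{15893}{14447355} \approx 0.0011001$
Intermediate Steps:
$F = -57789420$ ($F = \left(36681 - 14282\right) \left(-19379 + 16799\right) = 22399 \left(-2580\right) = -57789420$)
$- \frac{63572}{F} = - \frac{63572}{-57789420} = \left(-63572\right) \left(- \frac{1}{57789420}\right) = \frac{15893}{14447355}$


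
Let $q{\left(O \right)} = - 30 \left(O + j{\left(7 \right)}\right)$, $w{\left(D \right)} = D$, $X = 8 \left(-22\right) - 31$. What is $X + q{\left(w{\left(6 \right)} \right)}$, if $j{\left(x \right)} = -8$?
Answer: $-147$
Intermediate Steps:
$X = -207$ ($X = -176 - 31 = -207$)
$q{\left(O \right)} = 240 - 30 O$ ($q{\left(O \right)} = - 30 \left(O - 8\right) = - 30 \left(-8 + O\right) = 240 - 30 O$)
$X + q{\left(w{\left(6 \right)} \right)} = -207 + \left(240 - 180\right) = -207 + 60 = -147$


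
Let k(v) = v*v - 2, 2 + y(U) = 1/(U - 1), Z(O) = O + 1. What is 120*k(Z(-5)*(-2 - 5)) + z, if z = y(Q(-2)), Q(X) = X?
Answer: 281513/3 ≈ 93838.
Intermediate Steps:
Z(O) = 1 + O
y(U) = -2 + 1/(-1 + U) (y(U) = -2 + 1/(U - 1) = -2 + 1/(-1 + U))
k(v) = -2 + v² (k(v) = v² - 2 = -2 + v²)
z = -7/3 (z = (3 - 2*(-2))/(-1 - 2) = (3 + 4)/(-3) = -⅓*7 = -7/3 ≈ -2.3333)
120*k(Z(-5)*(-2 - 5)) + z = 120*(-2 + ((1 - 5)*(-2 - 5))²) - 7/3 = 120*(-2 + (-4*(-7))²) - 7/3 = 120*(-2 + 28²) - 7/3 = 120*(-2 + 784) - 7/3 = 120*782 - 7/3 = 93840 - 7/3 = 281513/3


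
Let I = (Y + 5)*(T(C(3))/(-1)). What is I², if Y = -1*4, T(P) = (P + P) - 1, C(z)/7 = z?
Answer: 1681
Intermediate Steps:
C(z) = 7*z
T(P) = -1 + 2*P (T(P) = 2*P - 1 = -1 + 2*P)
Y = -4
I = -41 (I = (-4 + 5)*((-1 + 2*(7*3))/(-1)) = 1*((-1 + 2*21)*(-1)) = 1*((-1 + 42)*(-1)) = 1*(41*(-1)) = 1*(-41) = -41)
I² = (-41)² = 1681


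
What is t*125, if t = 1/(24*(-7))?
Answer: -125/168 ≈ -0.74405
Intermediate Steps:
t = -1/168 (t = 1/(-168) = -1/168 ≈ -0.0059524)
t*125 = -1/168*125 = -125/168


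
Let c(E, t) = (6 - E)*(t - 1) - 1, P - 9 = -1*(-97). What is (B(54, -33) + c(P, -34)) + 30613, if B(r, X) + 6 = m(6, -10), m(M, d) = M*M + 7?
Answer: 34149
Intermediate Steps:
m(M, d) = 7 + M**2 (m(M, d) = M**2 + 7 = 7 + M**2)
B(r, X) = 37 (B(r, X) = -6 + (7 + 6**2) = -6 + (7 + 36) = -6 + 43 = 37)
P = 106 (P = 9 - 1*(-97) = 9 + 97 = 106)
c(E, t) = -1 + (-1 + t)*(6 - E) (c(E, t) = (6 - E)*(-1 + t) - 1 = (-1 + t)*(6 - E) - 1 = -1 + (-1 + t)*(6 - E))
(B(54, -33) + c(P, -34)) + 30613 = (37 + (-7 + 106 + 6*(-34) - 1*106*(-34))) + 30613 = (37 + (-7 + 106 - 204 + 3604)) + 30613 = (37 + 3499) + 30613 = 3536 + 30613 = 34149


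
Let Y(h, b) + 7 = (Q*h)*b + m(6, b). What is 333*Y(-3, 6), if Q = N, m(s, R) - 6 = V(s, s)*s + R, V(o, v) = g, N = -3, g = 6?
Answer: 31635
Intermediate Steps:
V(o, v) = 6
m(s, R) = 6 + R + 6*s (m(s, R) = 6 + (6*s + R) = 6 + (R + 6*s) = 6 + R + 6*s)
Q = -3
Y(h, b) = 35 + b - 3*b*h (Y(h, b) = -7 + ((-3*h)*b + (6 + b + 6*6)) = -7 + (-3*b*h + (6 + b + 36)) = -7 + (-3*b*h + (42 + b)) = -7 + (42 + b - 3*b*h) = 35 + b - 3*b*h)
333*Y(-3, 6) = 333*(35 + 6 - 3*6*(-3)) = 333*(35 + 6 + 54) = 333*95 = 31635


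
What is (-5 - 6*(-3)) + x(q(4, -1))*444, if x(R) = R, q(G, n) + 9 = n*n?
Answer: -3539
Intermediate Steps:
q(G, n) = -9 + n**2 (q(G, n) = -9 + n*n = -9 + n**2)
(-5 - 6*(-3)) + x(q(4, -1))*444 = (-5 - 6*(-3)) + (-9 + (-1)**2)*444 = (-5 + 18) + (-9 + 1)*444 = 13 - 8*444 = 13 - 3552 = -3539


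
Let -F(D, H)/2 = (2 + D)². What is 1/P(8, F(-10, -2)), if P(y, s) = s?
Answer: -1/128 ≈ -0.0078125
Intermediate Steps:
F(D, H) = -2*(2 + D)²
1/P(8, F(-10, -2)) = 1/(-2*(2 - 10)²) = 1/(-2*(-8)²) = 1/(-2*64) = 1/(-128) = -1/128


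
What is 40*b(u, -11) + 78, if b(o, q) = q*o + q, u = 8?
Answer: -3882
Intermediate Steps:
b(o, q) = q + o*q (b(o, q) = o*q + q = q + o*q)
40*b(u, -11) + 78 = 40*(-11*(1 + 8)) + 78 = 40*(-11*9) + 78 = 40*(-99) + 78 = -3960 + 78 = -3882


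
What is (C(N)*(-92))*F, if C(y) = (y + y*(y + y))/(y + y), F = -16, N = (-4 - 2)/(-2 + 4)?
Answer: -3680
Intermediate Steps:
N = -3 (N = -6/2 = -6*½ = -3)
C(y) = (y + 2*y²)/(2*y) (C(y) = (y + y*(2*y))/((2*y)) = (y + 2*y²)*(1/(2*y)) = (y + 2*y²)/(2*y))
(C(N)*(-92))*F = ((½ - 3)*(-92))*(-16) = -5/2*(-92)*(-16) = 230*(-16) = -3680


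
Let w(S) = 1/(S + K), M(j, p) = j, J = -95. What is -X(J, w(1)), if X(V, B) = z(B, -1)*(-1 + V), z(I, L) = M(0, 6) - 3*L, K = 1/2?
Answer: 288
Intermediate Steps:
K = ½ ≈ 0.50000
w(S) = 1/(½ + S) (w(S) = 1/(S + ½) = 1/(½ + S))
z(I, L) = -3*L (z(I, L) = 0 - 3*L = -3*L)
X(V, B) = -3 + 3*V (X(V, B) = (-3*(-1))*(-1 + V) = 3*(-1 + V) = -3 + 3*V)
-X(J, w(1)) = -(-3 + 3*(-95)) = -(-3 - 285) = -1*(-288) = 288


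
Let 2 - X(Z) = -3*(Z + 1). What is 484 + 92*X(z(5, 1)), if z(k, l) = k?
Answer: 2324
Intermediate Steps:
X(Z) = 5 + 3*Z (X(Z) = 2 - (-3)*(Z + 1) = 2 - (-3)*(1 + Z) = 2 - (-3 - 3*Z) = 2 + (3 + 3*Z) = 5 + 3*Z)
484 + 92*X(z(5, 1)) = 484 + 92*(5 + 3*5) = 484 + 92*(5 + 15) = 484 + 92*20 = 484 + 1840 = 2324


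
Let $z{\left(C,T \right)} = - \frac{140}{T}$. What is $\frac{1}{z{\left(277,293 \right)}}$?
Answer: $- \frac{293}{140} \approx -2.0929$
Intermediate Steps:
$\frac{1}{z{\left(277,293 \right)}} = \frac{1}{\left(-140\right) \frac{1}{293}} = \frac{1}{- \frac{140}{293}} = - \frac{293}{140}$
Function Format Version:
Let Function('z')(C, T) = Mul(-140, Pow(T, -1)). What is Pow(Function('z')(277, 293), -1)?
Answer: Rational(-293, 140) ≈ -2.0929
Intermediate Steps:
Pow(Function('z')(277, 293), -1) = Pow(Mul(-140, Pow(293, -1)), -1) = Pow(Mul(-140, Rational(1, 293)), -1) = Pow(Rational(-140, 293), -1) = Rational(-293, 140)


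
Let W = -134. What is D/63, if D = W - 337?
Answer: -157/21 ≈ -7.4762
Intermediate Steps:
D = -471 (D = -134 - 337 = -471)
D/63 = -471/63 = (1/63)*(-471) = -157/21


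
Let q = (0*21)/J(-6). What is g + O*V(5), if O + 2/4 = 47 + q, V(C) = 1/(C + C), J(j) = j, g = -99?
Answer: -1887/20 ≈ -94.350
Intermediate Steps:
q = 0 (q = (0*21)/(-6) = 0*(-⅙) = 0)
V(C) = 1/(2*C)
O = 93/2 (O = -½ + (47 + 0) = -½ + 47 = 93/2 ≈ 46.500)
g + O*V(5) = -99 + 93*((½)/5)/2 = -99 + 93*((½)*(⅕))/2 = -99 + (93/2)*(⅒) = -99 + 93/20 = -1887/20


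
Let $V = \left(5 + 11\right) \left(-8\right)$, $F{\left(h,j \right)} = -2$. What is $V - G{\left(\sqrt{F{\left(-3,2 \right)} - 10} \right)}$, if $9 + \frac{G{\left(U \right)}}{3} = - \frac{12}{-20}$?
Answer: $- \frac{514}{5} \approx -102.8$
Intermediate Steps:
$V = -128$ ($V = 16 \left(-8\right) = -128$)
$G{\left(U \right)} = - \frac{126}{5}$ ($G{\left(U \right)} = -27 + 3 \left(- \frac{12}{-20}\right) = -27 + 3 \left(\left(-12\right) \left(- \frac{1}{20}\right)\right) = -27 + 3 \cdot \frac{3}{5} = -27 + \frac{9}{5} = - \frac{126}{5}$)
$V - G{\left(\sqrt{F{\left(-3,2 \right)} - 10} \right)} = -128 - - \frac{126}{5} = -128 + \frac{126}{5} = - \frac{514}{5}$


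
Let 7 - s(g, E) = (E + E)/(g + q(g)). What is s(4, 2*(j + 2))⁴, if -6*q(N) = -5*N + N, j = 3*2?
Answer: 14641/625 ≈ 23.426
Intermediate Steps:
j = 6
q(N) = 2*N/3 (q(N) = -(-5*N + N)/6 = -(-2)*N/3 = 2*N/3)
s(g, E) = 7 - 6*E/(5*g) (s(g, E) = 7 - (E + E)/(g + 2*g/3) = 7 - 2*E/(5*g/3) = 7 - 2*E*3/(5*g) = 7 - 6*E/(5*g))
s(4, 2*(j + 2))⁴ = (7 - 6/5*2*(6 + 2)/4)⁴ = (7 - 6/5*2*8*¼)⁴ = (7 - 6/5*16*¼)⁴ = (7 - 24/5)⁴ = (11/5)⁴ = 14641/625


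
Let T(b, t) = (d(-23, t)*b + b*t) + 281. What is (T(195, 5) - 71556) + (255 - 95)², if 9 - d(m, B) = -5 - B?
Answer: -40995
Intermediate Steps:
d(m, B) = 14 + B (d(m, B) = 9 - (-5 - B) = 9 + (5 + B) = 14 + B)
T(b, t) = 281 + b*t + b*(14 + t) (T(b, t) = ((14 + t)*b + b*t) + 281 = (b*(14 + t) + b*t) + 281 = (b*t + b*(14 + t)) + 281 = 281 + b*t + b*(14 + t))
(T(195, 5) - 71556) + (255 - 95)² = ((281 + 195*5 + 195*(14 + 5)) - 71556) + (255 - 95)² = ((281 + 975 + 195*19) - 71556) + 160² = ((281 + 975 + 3705) - 71556) + 25600 = (4961 - 71556) + 25600 = -66595 + 25600 = -40995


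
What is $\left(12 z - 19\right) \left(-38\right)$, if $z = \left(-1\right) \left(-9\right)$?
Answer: $-3382$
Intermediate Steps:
$z = 9$
$\left(12 z - 19\right) \left(-38\right) = \left(12 \cdot 9 - 19\right) \left(-38\right) = \left(108 - 19\right) \left(-38\right) = 89 \left(-38\right) = -3382$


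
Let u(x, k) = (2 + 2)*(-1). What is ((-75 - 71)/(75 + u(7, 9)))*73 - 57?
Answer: -14705/71 ≈ -207.11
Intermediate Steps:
u(x, k) = -4 (u(x, k) = 4*(-1) = -4)
((-75 - 71)/(75 + u(7, 9)))*73 - 57 = ((-75 - 71)/(75 - 4))*73 - 57 = -146/71*73 - 57 = -10658/71 - 57 = -14705/71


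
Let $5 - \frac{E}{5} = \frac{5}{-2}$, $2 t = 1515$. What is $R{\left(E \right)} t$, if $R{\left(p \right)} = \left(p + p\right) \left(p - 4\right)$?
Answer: $\frac{7612875}{4} \approx 1.9032 \cdot 10^{6}$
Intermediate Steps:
$t = \frac{1515}{2}$ ($t = \frac{1}{2} \cdot 1515 = \frac{1515}{2} \approx 757.5$)
$E = \frac{75}{2}$ ($E = 25 - 5 \frac{5}{-2} = 25 - 5 \cdot 5 \left(- \frac{1}{2}\right) = 25 - - \frac{25}{2} = 25 + \frac{25}{2} = \frac{75}{2} \approx 37.5$)
$R{\left(p \right)} = 2 p \left(-4 + p\right)$
$R{\left(E \right)} t = 2 \cdot \frac{75}{2} \left(-4 + \frac{75}{2}\right) \frac{1515}{2} = 2 \cdot \frac{75}{2} \cdot \frac{67}{2} \cdot \frac{1515}{2} = \frac{5025}{2} \cdot \frac{1515}{2} = \frac{7612875}{4}$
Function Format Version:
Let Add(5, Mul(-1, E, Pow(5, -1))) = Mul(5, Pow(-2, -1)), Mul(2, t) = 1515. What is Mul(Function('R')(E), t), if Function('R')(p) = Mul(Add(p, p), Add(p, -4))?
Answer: Rational(7612875, 4) ≈ 1.9032e+6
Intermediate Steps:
t = Rational(1515, 2) (t = Mul(Rational(1, 2), 1515) = Rational(1515, 2) ≈ 757.50)
E = Rational(75, 2) (E = Add(25, Mul(-5, Mul(5, Pow(-2, -1)))) = Add(25, Mul(-5, Mul(5, Rational(-1, 2)))) = Add(25, Mul(-5, Rational(-5, 2))) = Add(25, Rational(25, 2)) = Rational(75, 2) ≈ 37.500)
Function('R')(p) = Mul(2, p, Add(-4, p)) (Function('R')(p) = Mul(Mul(2, p), Add(-4, p)) = Mul(2, p, Add(-4, p)))
Mul(Function('R')(E), t) = Mul(Mul(2, Rational(75, 2), Add(-4, Rational(75, 2))), Rational(1515, 2)) = Mul(Mul(2, Rational(75, 2), Rational(67, 2)), Rational(1515, 2)) = Mul(Rational(5025, 2), Rational(1515, 2)) = Rational(7612875, 4)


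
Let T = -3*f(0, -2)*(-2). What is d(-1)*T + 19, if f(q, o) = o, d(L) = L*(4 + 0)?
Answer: 67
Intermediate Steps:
d(L) = 4*L (d(L) = L*4 = 4*L)
T = -12 (T = -3*(-2)*(-2) = 6*(-2) = -12)
d(-1)*T + 19 = (4*(-1))*(-12) + 19 = -4*(-12) + 19 = 48 + 19 = 67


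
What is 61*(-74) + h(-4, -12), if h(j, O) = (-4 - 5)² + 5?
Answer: -4428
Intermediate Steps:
h(j, O) = 86 (h(j, O) = (-9)² + 5 = 81 + 5 = 86)
61*(-74) + h(-4, -12) = 61*(-74) + 86 = -4514 + 86 = -4428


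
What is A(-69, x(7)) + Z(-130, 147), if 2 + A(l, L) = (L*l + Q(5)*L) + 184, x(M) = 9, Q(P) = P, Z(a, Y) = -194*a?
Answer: 24826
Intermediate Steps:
A(l, L) = 182 + 5*L + L*l (A(l, L) = -2 + ((L*l + 5*L) + 184) = -2 + ((5*L + L*l) + 184) = -2 + (184 + 5*L + L*l) = 182 + 5*L + L*l)
A(-69, x(7)) + Z(-130, 147) = (182 + 5*9 + 9*(-69)) - 194*(-130) = (182 + 45 - 621) + 25220 = -394 + 25220 = 24826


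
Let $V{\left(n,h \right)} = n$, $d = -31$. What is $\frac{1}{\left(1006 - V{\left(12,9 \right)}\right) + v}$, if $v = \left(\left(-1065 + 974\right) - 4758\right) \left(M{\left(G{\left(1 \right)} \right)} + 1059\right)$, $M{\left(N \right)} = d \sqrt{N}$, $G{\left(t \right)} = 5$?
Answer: $- \frac{5134097}{26245972996604} - \frac{150319 \sqrt{5}}{26245972996604} \approx -2.0842 \cdot 10^{-7}$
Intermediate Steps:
$M{\left(N \right)} = - 31 \sqrt{N}$
$v = -5135091 + 150319 \sqrt{5}$ ($v = \left(\left(-1065 + 974\right) - 4758\right) \left(- 31 \sqrt{5} + 1059\right) = \left(-91 - 4758\right) \left(1059 - 31 \sqrt{5}\right) = - 4849 \left(1059 - 31 \sqrt{5}\right) = -5135091 + 150319 \sqrt{5} \approx -4.799 \cdot 10^{6}$)
$\frac{1}{\left(1006 - V{\left(12,9 \right)}\right) + v} = \frac{1}{\left(1006 - 12\right) - \left(5135091 - 150319 \sqrt{5}\right)} = \frac{1}{994 - \left(5135091 - 150319 \sqrt{5}\right)} = \frac{1}{-5134097 + 150319 \sqrt{5}}$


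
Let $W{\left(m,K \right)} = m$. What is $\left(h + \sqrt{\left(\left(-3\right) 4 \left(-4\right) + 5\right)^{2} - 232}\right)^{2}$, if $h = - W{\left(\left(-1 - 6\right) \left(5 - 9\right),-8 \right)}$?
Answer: $\left(28 - \sqrt{2577}\right)^{2} \approx 518.21$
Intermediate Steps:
$h = -28$ ($h = - \left(-1 - 6\right) \left(5 - 9\right) = - \left(-7\right) \left(-4\right) = \left(-1\right) 28 = -28$)
$\left(h + \sqrt{\left(\left(-3\right) 4 \left(-4\right) + 5\right)^{2} - 232}\right)^{2} = \left(-28 + \sqrt{\left(\left(-3\right) 4 \left(-4\right) + 5\right)^{2} - 232}\right)^{2} = \left(-28 + \sqrt{\left(\left(-12\right) \left(-4\right) + 5\right)^{2} - 232}\right)^{2} = \left(-28 + \sqrt{\left(48 + 5\right)^{2} - 232}\right)^{2} = \left(-28 + \sqrt{53^{2} - 232}\right)^{2} = \left(-28 + \sqrt{2809 - 232}\right)^{2} = \left(-28 + \sqrt{2577}\right)^{2}$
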